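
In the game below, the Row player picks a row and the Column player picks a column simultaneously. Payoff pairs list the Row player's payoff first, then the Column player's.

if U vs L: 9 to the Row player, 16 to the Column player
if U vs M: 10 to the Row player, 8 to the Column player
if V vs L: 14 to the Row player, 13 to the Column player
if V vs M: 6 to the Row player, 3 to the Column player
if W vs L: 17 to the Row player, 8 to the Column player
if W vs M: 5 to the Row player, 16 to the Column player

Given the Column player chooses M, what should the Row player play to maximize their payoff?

U

With the Column player fixed at M, the Row player's payoffs are: U → 10, V → 6, W → 5.
The maximum is 10, achieved by U.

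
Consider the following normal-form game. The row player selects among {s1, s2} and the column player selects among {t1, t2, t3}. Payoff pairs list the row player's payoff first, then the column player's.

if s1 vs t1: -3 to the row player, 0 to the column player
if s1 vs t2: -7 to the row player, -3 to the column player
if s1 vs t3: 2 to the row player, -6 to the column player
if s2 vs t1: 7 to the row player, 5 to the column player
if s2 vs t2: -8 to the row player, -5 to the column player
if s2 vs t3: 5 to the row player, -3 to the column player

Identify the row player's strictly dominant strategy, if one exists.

None

A strategy is strictly dominant if it gives the row player a strictly higher payoff than every other strategy, against every choice by the opponent.
s1 is not dominant: against t1, s2 gives 7 > -3.
s2 is not dominant: against t2, s1 gives -7 > -8.
No single strategy is best against every opponent action.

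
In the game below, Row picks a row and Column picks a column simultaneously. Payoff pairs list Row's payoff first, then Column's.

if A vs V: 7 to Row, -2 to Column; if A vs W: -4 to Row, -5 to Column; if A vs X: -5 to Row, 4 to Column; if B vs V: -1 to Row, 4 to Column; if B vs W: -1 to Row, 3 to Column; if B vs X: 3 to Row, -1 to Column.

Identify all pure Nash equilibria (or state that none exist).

There is no pure-strategy Nash equilibrium

Check mutual best responses: a cell is a NE iff neither player can gain by unilaterally deviating.
Row's best responses — vs V: A (payoff 7); vs W: B (payoff -1); vs X: B (payoff 3).
Column's best responses — vs A: X (payoff 4); vs B: V (payoff 4).
No cell has both players best-responding. For instance, Row's best reply to X is B, but against B Column prefers V over X.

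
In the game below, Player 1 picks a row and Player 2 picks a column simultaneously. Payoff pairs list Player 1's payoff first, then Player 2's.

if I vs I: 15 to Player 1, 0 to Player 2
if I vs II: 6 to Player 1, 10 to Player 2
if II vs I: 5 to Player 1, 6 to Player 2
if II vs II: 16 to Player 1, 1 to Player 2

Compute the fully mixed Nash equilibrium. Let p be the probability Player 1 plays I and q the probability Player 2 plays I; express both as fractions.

Each player's mixing probability is pinned down by making the *other* player indifferent.
Player 2 indifferent between I and II: p·0 + (1−p)·6 = p·10 + (1−p)·1 ⟹ 6 + (-6)p = 1 + 9p ⟹ p = 1/3.
Player 1 indifferent between I and II: q·15 + (1−q)·6 = q·5 + (1−q)·16 ⟹ 6 + 9q = 16 + (-11)q ⟹ q = 1/2.

p = 1/3, q = 1/2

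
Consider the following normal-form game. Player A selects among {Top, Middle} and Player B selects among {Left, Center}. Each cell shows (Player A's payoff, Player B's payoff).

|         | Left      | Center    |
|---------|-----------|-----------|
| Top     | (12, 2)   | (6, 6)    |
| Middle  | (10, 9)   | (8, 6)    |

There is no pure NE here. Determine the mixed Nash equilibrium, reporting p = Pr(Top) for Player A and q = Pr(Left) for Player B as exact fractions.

p = 3/7, q = 1/2

Each player's mixing probability is pinned down by making the *other* player indifferent.
Player B indifferent between Left and Center: p·2 + (1−p)·9 = p·6 + (1−p)·6 ⟹ 9 + (-7)p = 6 + 0p ⟹ p = 3/7.
Player A indifferent between Top and Middle: q·12 + (1−q)·6 = q·10 + (1−q)·8 ⟹ 6 + 6q = 8 + 2q ⟹ q = 1/2.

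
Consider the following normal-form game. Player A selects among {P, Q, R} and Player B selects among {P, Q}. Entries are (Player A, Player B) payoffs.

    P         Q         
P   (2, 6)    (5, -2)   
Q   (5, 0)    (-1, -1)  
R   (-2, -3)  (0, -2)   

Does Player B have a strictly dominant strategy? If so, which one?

None

Check whether one of Player B's strategies beats all alternatives regardless of what the opponent does.
P is not dominant: against R, Q gives -2 > -3.
Q is not dominant: against P, P gives 6 > -2.
No single strategy is best against every opponent action.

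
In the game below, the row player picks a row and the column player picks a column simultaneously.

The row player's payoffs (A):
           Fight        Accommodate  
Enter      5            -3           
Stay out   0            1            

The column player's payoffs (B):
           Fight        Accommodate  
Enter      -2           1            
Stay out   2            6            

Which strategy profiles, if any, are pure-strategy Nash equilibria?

Check mutual best responses: a cell is a NE iff neither player can gain by unilaterally deviating.
The row player's best responses — vs Fight: Enter (payoff 5); vs Accommodate: Stay out (payoff 1).
The column player's best responses — vs Enter: Accommodate (payoff 1); vs Stay out: Accommodate (payoff 6).
The only mutual best response is (Stay out, Accommodate); neither player gains by switching there.

(Stay out, Accommodate)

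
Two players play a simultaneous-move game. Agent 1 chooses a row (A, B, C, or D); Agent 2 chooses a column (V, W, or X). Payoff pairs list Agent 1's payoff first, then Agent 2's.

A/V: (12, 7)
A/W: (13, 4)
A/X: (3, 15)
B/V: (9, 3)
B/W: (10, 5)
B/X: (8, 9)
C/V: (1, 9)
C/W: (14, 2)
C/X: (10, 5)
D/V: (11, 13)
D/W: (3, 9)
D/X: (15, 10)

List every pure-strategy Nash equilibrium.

There is no pure-strategy Nash equilibrium

Check mutual best responses: a cell is a NE iff neither player can gain by unilaterally deviating.
Agent 1's best responses — vs V: A (payoff 12); vs W: C (payoff 14); vs X: D (payoff 15).
Agent 2's best responses — vs A: X (payoff 15); vs B: X (payoff 9); vs C: V (payoff 9); vs D: V (payoff 13).
No cell has both players best-responding. For instance, Agent 1's best reply to X is D, but against D Agent 2 prefers V over X.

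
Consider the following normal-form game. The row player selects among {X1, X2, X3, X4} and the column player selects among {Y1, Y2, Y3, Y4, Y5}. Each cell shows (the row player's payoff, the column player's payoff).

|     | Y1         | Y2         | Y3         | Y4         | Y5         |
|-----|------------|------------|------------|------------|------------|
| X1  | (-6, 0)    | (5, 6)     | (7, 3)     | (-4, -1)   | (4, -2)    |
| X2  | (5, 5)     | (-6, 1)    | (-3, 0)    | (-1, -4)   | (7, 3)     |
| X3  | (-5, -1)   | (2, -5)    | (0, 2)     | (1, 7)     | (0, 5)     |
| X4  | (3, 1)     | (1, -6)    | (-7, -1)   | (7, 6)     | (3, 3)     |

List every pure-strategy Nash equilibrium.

Check mutual best responses: a cell is a NE iff neither player can gain by unilaterally deviating.
The row player's best responses — vs Y1: X2 (payoff 5); vs Y2: X1 (payoff 5); vs Y3: X1 (payoff 7); vs Y4: X4 (payoff 7); vs Y5: X2 (payoff 7).
The column player's best responses — vs X1: Y2 (payoff 6); vs X2: Y1 (payoff 5); vs X3: Y4 (payoff 7); vs X4: Y4 (payoff 6).
Mutual best responses occur at (X1, Y2), (X2, Y1), and (X4, Y4); at each, neither player gains by switching.

(X1, Y2), (X2, Y1), and (X4, Y4)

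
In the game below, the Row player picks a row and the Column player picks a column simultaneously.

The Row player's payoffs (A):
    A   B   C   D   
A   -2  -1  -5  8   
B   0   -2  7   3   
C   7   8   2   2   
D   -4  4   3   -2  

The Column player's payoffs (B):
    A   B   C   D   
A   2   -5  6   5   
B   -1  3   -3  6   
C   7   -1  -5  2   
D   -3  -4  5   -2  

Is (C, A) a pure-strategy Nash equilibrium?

Holding the Column player at A: the Row player gets 7 from C, versus -2 from A, 0 from B, -4 from D. No profitable deviation for the Row player.
Holding the Row player at C: the Column player gets 7 from A, versus -1 from B, -5 from C, 2 from D. No profitable deviation for the Column player either.

Yes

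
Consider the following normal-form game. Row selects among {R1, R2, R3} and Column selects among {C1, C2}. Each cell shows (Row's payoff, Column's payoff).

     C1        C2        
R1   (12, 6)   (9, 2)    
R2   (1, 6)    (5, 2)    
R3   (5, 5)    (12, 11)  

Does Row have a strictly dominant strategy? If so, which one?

Check whether one of Row's strategies beats all alternatives regardless of what the opponent does.
R1 is not dominant: against C2, R3 gives 12 > 9.
R2 is not dominant: against C1, R1 gives 12 > 1.
R3 is not dominant: against C1, R1 gives 12 > 5.
No single strategy is best against every opponent action.

No strictly dominant strategy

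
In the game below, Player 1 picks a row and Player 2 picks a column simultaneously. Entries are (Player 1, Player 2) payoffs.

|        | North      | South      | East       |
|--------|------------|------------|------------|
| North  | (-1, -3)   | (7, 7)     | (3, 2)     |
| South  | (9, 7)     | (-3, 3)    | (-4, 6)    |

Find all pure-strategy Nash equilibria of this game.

(North, South) and (South, North)

Find each player's best response to every opponent strategy; NE are the intersections.
Player 1's best responses — vs North: South (payoff 9); vs South: North (payoff 7); vs East: North (payoff 3).
Player 2's best responses — vs North: South (payoff 7); vs South: North (payoff 7).
Mutual best responses occur at (North, South) and (South, North); at each, neither player gains by switching.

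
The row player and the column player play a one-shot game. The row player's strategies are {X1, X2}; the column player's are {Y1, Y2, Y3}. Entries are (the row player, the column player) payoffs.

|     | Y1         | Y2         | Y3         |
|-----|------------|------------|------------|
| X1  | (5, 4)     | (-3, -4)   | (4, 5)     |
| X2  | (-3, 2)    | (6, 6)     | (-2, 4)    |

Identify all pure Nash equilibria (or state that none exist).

(X1, Y3) and (X2, Y2)

A profile is a Nash equilibrium when each player is best-responding to the other.
The row player's best responses — vs Y1: X1 (payoff 5); vs Y2: X2 (payoff 6); vs Y3: X1 (payoff 4).
The column player's best responses — vs X1: Y3 (payoff 5); vs X2: Y2 (payoff 6).
Mutual best responses occur at (X1, Y3) and (X2, Y2); at each, neither player gains by switching.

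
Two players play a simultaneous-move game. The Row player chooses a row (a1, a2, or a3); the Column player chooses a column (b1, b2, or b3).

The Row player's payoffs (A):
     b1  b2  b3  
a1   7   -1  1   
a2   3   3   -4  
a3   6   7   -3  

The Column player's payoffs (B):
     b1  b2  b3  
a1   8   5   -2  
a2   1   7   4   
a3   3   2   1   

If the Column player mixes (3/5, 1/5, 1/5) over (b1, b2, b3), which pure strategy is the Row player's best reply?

Compute the Row player's expected payoff from each pure strategy against the given mix.
a1: (3/5)·7 + (1/5)·(-1) + (1/5)·1 = 21/5
a2: (3/5)·3 + (1/5)·3 + (1/5)·(-4) = 8/5
a3: (3/5)·6 + (1/5)·7 + (1/5)·(-3) = 22/5
Highest expected payoff is 22/5, from a3.

a3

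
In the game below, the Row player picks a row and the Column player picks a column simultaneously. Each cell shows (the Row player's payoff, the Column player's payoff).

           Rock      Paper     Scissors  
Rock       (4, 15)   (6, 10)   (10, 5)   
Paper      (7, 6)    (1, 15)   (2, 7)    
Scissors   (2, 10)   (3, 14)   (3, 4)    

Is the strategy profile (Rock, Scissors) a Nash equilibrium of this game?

No

Holding the Column player at Scissors: the Row player gets 10 from Rock, versus 2 from Paper, 3 from Scissors. No profitable deviation for the Row player.
Holding the Row player at Rock: the Column player gets 5 from Scissors but could get 15 by switching to Rock. The Column player has a profitable deviation.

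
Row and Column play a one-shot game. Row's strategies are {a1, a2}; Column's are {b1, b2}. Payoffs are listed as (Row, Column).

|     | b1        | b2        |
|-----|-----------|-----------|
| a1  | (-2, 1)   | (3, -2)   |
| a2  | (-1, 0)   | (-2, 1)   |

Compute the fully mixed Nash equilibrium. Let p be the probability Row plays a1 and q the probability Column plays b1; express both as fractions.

In a mixed NE each player is indifferent between their pure strategies, so the opponent's mix sets the indifference.
Column indifferent between b1 and b2: p·1 + (1−p)·0 = p·(-2) + (1−p)·1 ⟹ 0 + 1p = 1 + (-3)p ⟹ p = 1/4.
Row indifferent between a1 and a2: q·(-2) + (1−q)·3 = q·(-1) + (1−q)·(-2) ⟹ 3 + (-5)q = (-2) + 1q ⟹ q = 5/6.

p = 1/4, q = 5/6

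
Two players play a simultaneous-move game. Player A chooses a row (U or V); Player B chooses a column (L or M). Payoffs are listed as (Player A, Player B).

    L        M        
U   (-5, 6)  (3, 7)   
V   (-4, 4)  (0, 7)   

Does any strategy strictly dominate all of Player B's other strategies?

A strategy is strictly dominant if it gives Player B a strictly higher payoff than every other strategy, against every choice by the opponent.
M strictly dominates: vs U: 7 > 6; vs V: 7 > 4.

M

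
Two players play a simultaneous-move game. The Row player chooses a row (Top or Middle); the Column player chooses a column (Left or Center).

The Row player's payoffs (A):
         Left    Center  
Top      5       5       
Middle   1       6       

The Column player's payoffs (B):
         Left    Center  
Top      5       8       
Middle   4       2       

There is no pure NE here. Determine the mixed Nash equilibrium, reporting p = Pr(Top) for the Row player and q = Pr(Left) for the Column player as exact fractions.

In a mixed NE each player is indifferent between their pure strategies, so the opponent's mix sets the indifference.
The Column player indifferent between Left and Center: p·5 + (1−p)·4 = p·8 + (1−p)·2 ⟹ 4 + 1p = 2 + 6p ⟹ p = 2/5.
The Row player indifferent between Top and Middle: q·5 + (1−q)·5 = q·1 + (1−q)·6 ⟹ 5 + 0q = 6 + (-5)q ⟹ q = 1/5.

p = 2/5, q = 1/5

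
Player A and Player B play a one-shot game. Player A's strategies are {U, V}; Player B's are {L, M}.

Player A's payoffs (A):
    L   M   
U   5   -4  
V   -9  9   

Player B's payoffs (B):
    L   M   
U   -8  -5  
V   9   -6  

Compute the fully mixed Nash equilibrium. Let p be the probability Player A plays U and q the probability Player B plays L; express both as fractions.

Each player's mixing probability is pinned down by making the *other* player indifferent.
Player B indifferent between L and M: p·(-8) + (1−p)·9 = p·(-5) + (1−p)·(-6) ⟹ 9 + (-17)p = (-6) + 1p ⟹ p = 5/6.
Player A indifferent between U and V: q·5 + (1−q)·(-4) = q·(-9) + (1−q)·9 ⟹ (-4) + 9q = 9 + (-18)q ⟹ q = 13/27.

p = 5/6, q = 13/27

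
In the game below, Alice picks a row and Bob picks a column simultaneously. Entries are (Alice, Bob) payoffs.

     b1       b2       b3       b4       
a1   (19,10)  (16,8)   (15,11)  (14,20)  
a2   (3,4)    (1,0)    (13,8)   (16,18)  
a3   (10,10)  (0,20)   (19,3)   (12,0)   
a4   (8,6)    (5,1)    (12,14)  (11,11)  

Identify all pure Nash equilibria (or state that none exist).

(a2, b4)

Find each player's best response to every opponent strategy; NE are the intersections.
Alice's best responses — vs b1: a1 (payoff 19); vs b2: a1 (payoff 16); vs b3: a3 (payoff 19); vs b4: a2 (payoff 16).
Bob's best responses — vs a1: b4 (payoff 20); vs a2: b4 (payoff 18); vs a3: b2 (payoff 20); vs a4: b3 (payoff 14).
The only mutual best response is (a2, b4); neither player gains by switching there.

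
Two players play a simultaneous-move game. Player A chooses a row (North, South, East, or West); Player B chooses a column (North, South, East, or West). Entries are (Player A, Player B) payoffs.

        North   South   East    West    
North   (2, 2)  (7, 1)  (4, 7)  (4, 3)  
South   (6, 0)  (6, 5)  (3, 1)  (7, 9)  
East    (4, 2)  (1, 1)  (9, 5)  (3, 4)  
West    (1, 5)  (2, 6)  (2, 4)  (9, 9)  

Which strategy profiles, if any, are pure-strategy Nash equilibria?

Find each player's best response to every opponent strategy; NE are the intersections.
Player A's best responses — vs North: South (payoff 6); vs South: North (payoff 7); vs East: East (payoff 9); vs West: West (payoff 9).
Player B's best responses — vs North: East (payoff 7); vs South: West (payoff 9); vs East: East (payoff 5); vs West: West (payoff 9).
Mutual best responses occur at (East, East) and (West, West); at each, neither player gains by switching.

(East, East) and (West, West)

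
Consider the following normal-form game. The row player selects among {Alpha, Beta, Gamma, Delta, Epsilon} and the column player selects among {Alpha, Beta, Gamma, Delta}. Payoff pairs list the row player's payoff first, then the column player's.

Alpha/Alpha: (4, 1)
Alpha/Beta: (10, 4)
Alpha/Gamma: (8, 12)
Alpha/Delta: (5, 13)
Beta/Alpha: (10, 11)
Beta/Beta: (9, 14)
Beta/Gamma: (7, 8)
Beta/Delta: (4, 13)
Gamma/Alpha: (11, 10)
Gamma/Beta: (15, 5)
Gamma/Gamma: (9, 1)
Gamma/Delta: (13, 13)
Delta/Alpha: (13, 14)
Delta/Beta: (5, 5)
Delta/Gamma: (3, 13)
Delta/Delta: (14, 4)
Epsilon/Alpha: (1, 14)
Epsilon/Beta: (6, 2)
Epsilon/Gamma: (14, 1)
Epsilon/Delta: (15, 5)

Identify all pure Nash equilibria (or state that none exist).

Find each player's best response to every opponent strategy; NE are the intersections.
The row player's best responses — vs Alpha: Delta (payoff 13); vs Beta: Gamma (payoff 15); vs Gamma: Epsilon (payoff 14); vs Delta: Epsilon (payoff 15).
The column player's best responses — vs Alpha: Delta (payoff 13); vs Beta: Beta (payoff 14); vs Gamma: Delta (payoff 13); vs Delta: Alpha (payoff 14); vs Epsilon: Alpha (payoff 14).
The only mutual best response is (Delta, Alpha); neither player gains by switching there.

(Delta, Alpha)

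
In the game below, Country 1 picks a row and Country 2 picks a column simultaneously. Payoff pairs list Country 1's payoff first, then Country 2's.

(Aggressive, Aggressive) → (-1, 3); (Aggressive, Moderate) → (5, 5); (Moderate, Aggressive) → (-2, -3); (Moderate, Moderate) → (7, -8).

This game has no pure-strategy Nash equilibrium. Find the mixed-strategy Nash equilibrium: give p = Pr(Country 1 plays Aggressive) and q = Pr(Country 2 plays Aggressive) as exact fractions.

In a mixed NE each player is indifferent between their pure strategies, so the opponent's mix sets the indifference.
Country 2 indifferent between Aggressive and Moderate: p·3 + (1−p)·(-3) = p·5 + (1−p)·(-8) ⟹ (-3) + 6p = (-8) + 13p ⟹ p = 5/7.
Country 1 indifferent between Aggressive and Moderate: q·(-1) + (1−q)·5 = q·(-2) + (1−q)·7 ⟹ 5 + (-6)q = 7 + (-9)q ⟹ q = 2/3.

p = 5/7, q = 2/3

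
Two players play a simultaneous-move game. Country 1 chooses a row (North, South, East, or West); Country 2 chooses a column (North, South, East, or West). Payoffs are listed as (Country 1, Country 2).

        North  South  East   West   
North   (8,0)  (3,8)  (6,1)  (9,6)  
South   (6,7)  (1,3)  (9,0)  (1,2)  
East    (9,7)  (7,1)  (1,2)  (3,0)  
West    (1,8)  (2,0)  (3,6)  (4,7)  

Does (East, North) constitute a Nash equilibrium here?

Holding Country 2 at North: Country 1 gets 9 from East, versus 8 from North, 6 from South, 1 from West. No profitable deviation for Country 1.
Holding Country 1 at East: Country 2 gets 7 from North, versus 1 from South, 2 from East, 0 from West. No profitable deviation for Country 2 either.

Yes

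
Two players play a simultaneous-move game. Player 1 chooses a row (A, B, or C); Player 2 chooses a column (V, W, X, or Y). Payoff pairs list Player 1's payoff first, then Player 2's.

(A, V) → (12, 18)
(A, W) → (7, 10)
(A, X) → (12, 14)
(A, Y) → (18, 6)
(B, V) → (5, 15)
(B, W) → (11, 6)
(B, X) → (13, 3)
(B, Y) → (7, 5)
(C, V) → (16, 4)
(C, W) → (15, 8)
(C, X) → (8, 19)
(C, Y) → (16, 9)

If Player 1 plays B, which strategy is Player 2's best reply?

With Player 1 fixed at B, Player 2's payoffs are: V → 15, W → 6, X → 3, Y → 5.
The maximum is 15, achieved by V.

V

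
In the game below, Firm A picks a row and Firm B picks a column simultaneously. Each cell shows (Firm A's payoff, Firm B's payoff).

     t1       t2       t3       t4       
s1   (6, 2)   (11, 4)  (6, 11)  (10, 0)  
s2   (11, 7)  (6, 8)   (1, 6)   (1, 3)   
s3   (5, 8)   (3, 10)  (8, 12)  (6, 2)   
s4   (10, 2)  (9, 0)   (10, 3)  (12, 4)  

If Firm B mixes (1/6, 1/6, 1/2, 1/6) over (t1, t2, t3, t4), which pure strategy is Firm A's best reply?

Firm A's best reply maximizes expected payoff against the mix.
s1: (1/6)·6 + (1/6)·11 + (1/2)·6 + (1/6)·10 = 15/2
s2: (1/6)·11 + (1/6)·6 + (1/2)·1 + (1/6)·1 = 7/2
s3: (1/6)·5 + (1/6)·3 + (1/2)·8 + (1/6)·6 = 19/3
s4: (1/6)·10 + (1/6)·9 + (1/2)·10 + (1/6)·12 = 61/6
Highest expected payoff is 61/6, from s4.

s4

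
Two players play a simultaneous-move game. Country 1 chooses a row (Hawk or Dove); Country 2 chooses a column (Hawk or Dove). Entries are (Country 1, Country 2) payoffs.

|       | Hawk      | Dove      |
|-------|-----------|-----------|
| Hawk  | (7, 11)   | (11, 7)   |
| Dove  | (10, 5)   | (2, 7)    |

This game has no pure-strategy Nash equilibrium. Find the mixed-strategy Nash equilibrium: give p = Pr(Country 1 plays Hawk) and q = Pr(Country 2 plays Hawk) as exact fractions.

p = 1/3, q = 3/4

Each player's mixing probability is pinned down by making the *other* player indifferent.
Country 2 indifferent between Hawk and Dove: p·11 + (1−p)·5 = p·7 + (1−p)·7 ⟹ 5 + 6p = 7 + 0p ⟹ p = 1/3.
Country 1 indifferent between Hawk and Dove: q·7 + (1−q)·11 = q·10 + (1−q)·2 ⟹ 11 + (-4)q = 2 + 8q ⟹ q = 3/4.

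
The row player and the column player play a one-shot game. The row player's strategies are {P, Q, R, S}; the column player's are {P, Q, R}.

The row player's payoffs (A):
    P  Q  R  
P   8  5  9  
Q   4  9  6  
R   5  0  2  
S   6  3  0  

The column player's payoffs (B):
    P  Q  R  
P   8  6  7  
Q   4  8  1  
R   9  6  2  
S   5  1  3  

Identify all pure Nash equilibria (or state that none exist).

Find each player's best response to every opponent strategy; NE are the intersections.
The row player's best responses — vs P: P (payoff 8); vs Q: Q (payoff 9); vs R: P (payoff 9).
The column player's best responses — vs P: P (payoff 8); vs Q: Q (payoff 8); vs R: P (payoff 9); vs S: P (payoff 5).
Mutual best responses occur at (P, P) and (Q, Q); at each, neither player gains by switching.

(P, P) and (Q, Q)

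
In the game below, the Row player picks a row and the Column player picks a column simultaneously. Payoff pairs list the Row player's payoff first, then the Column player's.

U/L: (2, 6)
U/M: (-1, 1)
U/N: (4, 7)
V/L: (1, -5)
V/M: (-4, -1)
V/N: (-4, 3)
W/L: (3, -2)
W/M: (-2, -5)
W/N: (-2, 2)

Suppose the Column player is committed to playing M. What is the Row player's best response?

U

With the Column player fixed at M, the Row player's payoffs are: U → -1, V → -4, W → -2.
The maximum is -1, achieved by U.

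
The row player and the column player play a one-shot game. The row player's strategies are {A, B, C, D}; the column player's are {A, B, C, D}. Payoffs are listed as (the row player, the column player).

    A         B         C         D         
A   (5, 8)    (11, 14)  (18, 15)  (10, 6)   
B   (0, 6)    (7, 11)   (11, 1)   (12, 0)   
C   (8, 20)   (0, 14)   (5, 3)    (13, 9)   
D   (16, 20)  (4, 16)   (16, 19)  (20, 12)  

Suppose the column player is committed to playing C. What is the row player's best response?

A

With the column player fixed at C, the row player's payoffs are: A → 18, B → 11, C → 5, D → 16.
The maximum is 18, achieved by A.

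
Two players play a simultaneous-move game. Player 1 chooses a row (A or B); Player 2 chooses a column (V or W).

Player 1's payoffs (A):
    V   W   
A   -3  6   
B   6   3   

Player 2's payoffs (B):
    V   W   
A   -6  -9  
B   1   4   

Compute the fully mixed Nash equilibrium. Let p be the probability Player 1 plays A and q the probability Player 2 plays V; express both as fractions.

Each player's mixing probability is pinned down by making the *other* player indifferent.
Player 2 indifferent between V and W: p·(-6) + (1−p)·1 = p·(-9) + (1−p)·4 ⟹ 1 + (-7)p = 4 + (-13)p ⟹ p = 1/2.
Player 1 indifferent between A and B: q·(-3) + (1−q)·6 = q·6 + (1−q)·3 ⟹ 6 + (-9)q = 3 + 3q ⟹ q = 1/4.

p = 1/2, q = 1/4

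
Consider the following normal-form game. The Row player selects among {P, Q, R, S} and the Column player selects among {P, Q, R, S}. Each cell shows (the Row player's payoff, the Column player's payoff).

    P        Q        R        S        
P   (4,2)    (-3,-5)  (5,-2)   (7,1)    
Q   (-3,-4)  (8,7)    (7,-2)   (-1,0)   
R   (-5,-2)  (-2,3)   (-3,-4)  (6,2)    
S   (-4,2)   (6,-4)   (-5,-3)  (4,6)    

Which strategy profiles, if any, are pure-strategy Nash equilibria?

Check mutual best responses: a cell is a NE iff neither player can gain by unilaterally deviating.
The Row player's best responses — vs P: P (payoff 4); vs Q: Q (payoff 8); vs R: Q (payoff 7); vs S: P (payoff 7).
The Column player's best responses — vs P: P (payoff 2); vs Q: Q (payoff 7); vs R: Q (payoff 3); vs S: S (payoff 6).
Mutual best responses occur at (P, P) and (Q, Q); at each, neither player gains by switching.

(P, P) and (Q, Q)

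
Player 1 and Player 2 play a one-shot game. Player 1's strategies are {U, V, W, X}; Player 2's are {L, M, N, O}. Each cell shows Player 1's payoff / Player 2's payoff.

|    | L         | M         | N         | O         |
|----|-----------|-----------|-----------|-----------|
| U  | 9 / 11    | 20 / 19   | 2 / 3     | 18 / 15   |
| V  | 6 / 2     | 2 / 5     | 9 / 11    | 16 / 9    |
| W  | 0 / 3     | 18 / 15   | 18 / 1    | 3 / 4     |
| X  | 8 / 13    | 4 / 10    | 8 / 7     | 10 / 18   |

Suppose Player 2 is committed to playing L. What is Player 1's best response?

U

With Player 2 fixed at L, Player 1's payoffs are: U → 9, V → 6, W → 0, X → 8.
The maximum is 9, achieved by U.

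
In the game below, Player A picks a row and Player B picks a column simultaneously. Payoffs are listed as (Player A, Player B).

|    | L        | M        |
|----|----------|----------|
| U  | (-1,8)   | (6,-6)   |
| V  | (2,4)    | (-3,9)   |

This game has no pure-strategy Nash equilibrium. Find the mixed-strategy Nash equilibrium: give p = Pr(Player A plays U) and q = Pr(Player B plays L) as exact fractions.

Each player's mixing probability is pinned down by making the *other* player indifferent.
Player B indifferent between L and M: p·8 + (1−p)·4 = p·(-6) + (1−p)·9 ⟹ 4 + 4p = 9 + (-15)p ⟹ p = 5/19.
Player A indifferent between U and V: q·(-1) + (1−q)·6 = q·2 + (1−q)·(-3) ⟹ 6 + (-7)q = (-3) + 5q ⟹ q = 3/4.

p = 5/19, q = 3/4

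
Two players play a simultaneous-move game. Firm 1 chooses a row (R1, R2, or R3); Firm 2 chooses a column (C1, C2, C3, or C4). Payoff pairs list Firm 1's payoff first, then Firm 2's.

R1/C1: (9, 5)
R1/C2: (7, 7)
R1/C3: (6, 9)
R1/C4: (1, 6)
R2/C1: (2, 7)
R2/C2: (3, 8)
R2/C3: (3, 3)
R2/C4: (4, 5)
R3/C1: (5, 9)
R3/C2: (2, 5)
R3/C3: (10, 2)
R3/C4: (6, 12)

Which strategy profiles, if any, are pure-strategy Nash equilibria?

A profile is a Nash equilibrium when each player is best-responding to the other.
Firm 1's best responses — vs C1: R1 (payoff 9); vs C2: R1 (payoff 7); vs C3: R3 (payoff 10); vs C4: R3 (payoff 6).
Firm 2's best responses — vs R1: C3 (payoff 9); vs R2: C2 (payoff 8); vs R3: C4 (payoff 12).
The only mutual best response is (R3, C4); neither player gains by switching there.

(R3, C4)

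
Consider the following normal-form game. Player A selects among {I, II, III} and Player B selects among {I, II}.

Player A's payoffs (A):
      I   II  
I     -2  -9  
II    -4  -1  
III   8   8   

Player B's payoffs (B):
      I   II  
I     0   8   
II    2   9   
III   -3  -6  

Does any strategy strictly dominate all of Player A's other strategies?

A strategy is strictly dominant if it gives Player A a strictly higher payoff than every other strategy, against every choice by the opponent.
III strictly dominates: vs I: 8 > each of {-2, -4}; vs II: 8 > each of {-9, -1}.

III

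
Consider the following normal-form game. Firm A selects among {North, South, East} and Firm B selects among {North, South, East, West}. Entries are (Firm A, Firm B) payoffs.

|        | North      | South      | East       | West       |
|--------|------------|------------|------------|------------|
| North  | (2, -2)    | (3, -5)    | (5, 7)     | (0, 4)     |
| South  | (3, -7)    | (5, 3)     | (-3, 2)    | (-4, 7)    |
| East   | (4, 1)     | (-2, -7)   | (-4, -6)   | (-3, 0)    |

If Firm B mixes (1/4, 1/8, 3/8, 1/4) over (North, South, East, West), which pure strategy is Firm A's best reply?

Compute Firm A's expected payoff from each pure strategy against the given mix.
North: (1/4)·2 + (1/8)·3 + (3/8)·5 + (1/4)·0 = 11/4
South: (1/4)·3 + (1/8)·5 + (3/8)·(-3) + (1/4)·(-4) = -3/4
East: (1/4)·4 + (1/8)·(-2) + (3/8)·(-4) + (1/4)·(-3) = -3/2
Highest expected payoff is 11/4, from North.

North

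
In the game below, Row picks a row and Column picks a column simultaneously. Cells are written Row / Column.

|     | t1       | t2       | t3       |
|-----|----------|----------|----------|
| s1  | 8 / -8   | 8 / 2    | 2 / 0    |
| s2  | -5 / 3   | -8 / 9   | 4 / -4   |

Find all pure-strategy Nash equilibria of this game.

(s1, t2)

Check mutual best responses: a cell is a NE iff neither player can gain by unilaterally deviating.
Row's best responses — vs t1: s1 (payoff 8); vs t2: s1 (payoff 8); vs t3: s2 (payoff 4).
Column's best responses — vs s1: t2 (payoff 2); vs s2: t2 (payoff 9).
The only mutual best response is (s1, t2); neither player gains by switching there.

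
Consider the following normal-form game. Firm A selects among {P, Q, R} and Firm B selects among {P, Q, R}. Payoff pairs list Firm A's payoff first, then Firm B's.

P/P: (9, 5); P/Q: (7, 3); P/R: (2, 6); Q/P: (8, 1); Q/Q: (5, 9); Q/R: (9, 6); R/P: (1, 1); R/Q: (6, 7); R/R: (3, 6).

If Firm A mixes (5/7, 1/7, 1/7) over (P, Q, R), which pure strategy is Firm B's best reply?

Compute Firm B's expected payoff from each pure strategy against the given mix.
P: (5/7)·5 + (1/7)·1 + (1/7)·1 = 27/7
Q: (5/7)·3 + (1/7)·9 + (1/7)·7 = 31/7
R: (5/7)·6 + (1/7)·6 + (1/7)·6 = 6
Highest expected payoff is 6, from R.

R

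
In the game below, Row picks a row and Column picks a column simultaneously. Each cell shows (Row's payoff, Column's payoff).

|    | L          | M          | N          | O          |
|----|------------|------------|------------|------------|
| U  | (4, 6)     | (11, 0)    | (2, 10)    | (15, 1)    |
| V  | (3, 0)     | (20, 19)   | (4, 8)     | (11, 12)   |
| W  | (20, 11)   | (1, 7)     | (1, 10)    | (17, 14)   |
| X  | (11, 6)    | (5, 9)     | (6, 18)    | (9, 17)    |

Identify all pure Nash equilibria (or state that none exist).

(V, M), (W, O), and (X, N)

A profile is a Nash equilibrium when each player is best-responding to the other.
Row's best responses — vs L: W (payoff 20); vs M: V (payoff 20); vs N: X (payoff 6); vs O: W (payoff 17).
Column's best responses — vs U: N (payoff 10); vs V: M (payoff 19); vs W: O (payoff 14); vs X: N (payoff 18).
Mutual best responses occur at (V, M), (W, O), and (X, N); at each, neither player gains by switching.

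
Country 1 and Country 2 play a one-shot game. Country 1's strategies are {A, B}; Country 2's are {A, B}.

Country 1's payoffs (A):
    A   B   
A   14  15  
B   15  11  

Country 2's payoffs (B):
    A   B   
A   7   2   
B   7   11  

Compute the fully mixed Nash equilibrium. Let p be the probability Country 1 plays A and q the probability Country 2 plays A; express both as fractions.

p = 4/9, q = 4/5

In a mixed NE each player is indifferent between their pure strategies, so the opponent's mix sets the indifference.
Country 2 indifferent between A and B: p·7 + (1−p)·7 = p·2 + (1−p)·11 ⟹ 7 + 0p = 11 + (-9)p ⟹ p = 4/9.
Country 1 indifferent between A and B: q·14 + (1−q)·15 = q·15 + (1−q)·11 ⟹ 15 + (-1)q = 11 + 4q ⟹ q = 4/5.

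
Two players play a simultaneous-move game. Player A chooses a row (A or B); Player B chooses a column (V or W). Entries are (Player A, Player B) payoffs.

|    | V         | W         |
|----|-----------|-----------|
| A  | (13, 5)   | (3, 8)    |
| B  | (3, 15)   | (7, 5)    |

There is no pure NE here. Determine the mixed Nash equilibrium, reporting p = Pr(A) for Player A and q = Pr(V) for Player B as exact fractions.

In a mixed NE each player is indifferent between their pure strategies, so the opponent's mix sets the indifference.
Player B indifferent between V and W: p·5 + (1−p)·15 = p·8 + (1−p)·5 ⟹ 15 + (-10)p = 5 + 3p ⟹ p = 10/13.
Player A indifferent between A and B: q·13 + (1−q)·3 = q·3 + (1−q)·7 ⟹ 3 + 10q = 7 + (-4)q ⟹ q = 2/7.

p = 10/13, q = 2/7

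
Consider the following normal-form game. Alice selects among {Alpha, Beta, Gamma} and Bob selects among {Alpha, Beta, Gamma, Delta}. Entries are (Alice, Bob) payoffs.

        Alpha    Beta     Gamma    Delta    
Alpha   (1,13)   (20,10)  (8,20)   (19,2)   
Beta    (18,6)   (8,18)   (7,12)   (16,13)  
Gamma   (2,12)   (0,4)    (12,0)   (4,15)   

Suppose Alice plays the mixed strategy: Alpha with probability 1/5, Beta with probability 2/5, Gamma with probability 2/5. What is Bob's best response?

Delta

Bob's best reply maximizes expected payoff against the mix.
Alpha: (1/5)·13 + (2/5)·6 + (2/5)·12 = 49/5
Beta: (1/5)·10 + (2/5)·18 + (2/5)·4 = 54/5
Gamma: (1/5)·20 + (2/5)·12 + (2/5)·0 = 44/5
Delta: (1/5)·2 + (2/5)·13 + (2/5)·15 = 58/5
Highest expected payoff is 58/5, from Delta.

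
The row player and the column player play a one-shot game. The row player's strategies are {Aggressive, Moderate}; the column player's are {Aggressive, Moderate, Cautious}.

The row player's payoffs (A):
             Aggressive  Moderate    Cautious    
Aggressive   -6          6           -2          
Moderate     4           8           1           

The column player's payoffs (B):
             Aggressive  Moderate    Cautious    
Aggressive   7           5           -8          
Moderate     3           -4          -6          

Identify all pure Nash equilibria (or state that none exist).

A profile is a Nash equilibrium when each player is best-responding to the other.
The row player's best responses — vs Aggressive: Moderate (payoff 4); vs Moderate: Moderate (payoff 8); vs Cautious: Moderate (payoff 1).
The column player's best responses — vs Aggressive: Aggressive (payoff 7); vs Moderate: Aggressive (payoff 3).
The only mutual best response is (Moderate, Aggressive); neither player gains by switching there.

(Moderate, Aggressive)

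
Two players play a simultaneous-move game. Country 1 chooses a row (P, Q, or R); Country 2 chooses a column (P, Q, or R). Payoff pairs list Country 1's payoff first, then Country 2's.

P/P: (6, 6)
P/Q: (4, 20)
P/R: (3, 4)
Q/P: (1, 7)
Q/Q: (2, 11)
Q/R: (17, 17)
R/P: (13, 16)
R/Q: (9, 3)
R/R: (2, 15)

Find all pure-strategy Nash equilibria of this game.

(Q, R) and (R, P)

A profile is a Nash equilibrium when each player is best-responding to the other.
Country 1's best responses — vs P: R (payoff 13); vs Q: R (payoff 9); vs R: Q (payoff 17).
Country 2's best responses — vs P: Q (payoff 20); vs Q: R (payoff 17); vs R: P (payoff 16).
Mutual best responses occur at (Q, R) and (R, P); at each, neither player gains by switching.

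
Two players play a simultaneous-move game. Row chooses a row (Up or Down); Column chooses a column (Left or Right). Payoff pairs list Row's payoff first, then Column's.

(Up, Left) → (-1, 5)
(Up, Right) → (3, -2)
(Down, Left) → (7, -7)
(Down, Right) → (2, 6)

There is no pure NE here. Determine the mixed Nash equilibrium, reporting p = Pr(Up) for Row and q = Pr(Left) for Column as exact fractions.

Each player's mixing probability is pinned down by making the *other* player indifferent.
Column indifferent between Left and Right: p·5 + (1−p)·(-7) = p·(-2) + (1−p)·6 ⟹ (-7) + 12p = 6 + (-8)p ⟹ p = 13/20.
Row indifferent between Up and Down: q·(-1) + (1−q)·3 = q·7 + (1−q)·2 ⟹ 3 + (-4)q = 2 + 5q ⟹ q = 1/9.

p = 13/20, q = 1/9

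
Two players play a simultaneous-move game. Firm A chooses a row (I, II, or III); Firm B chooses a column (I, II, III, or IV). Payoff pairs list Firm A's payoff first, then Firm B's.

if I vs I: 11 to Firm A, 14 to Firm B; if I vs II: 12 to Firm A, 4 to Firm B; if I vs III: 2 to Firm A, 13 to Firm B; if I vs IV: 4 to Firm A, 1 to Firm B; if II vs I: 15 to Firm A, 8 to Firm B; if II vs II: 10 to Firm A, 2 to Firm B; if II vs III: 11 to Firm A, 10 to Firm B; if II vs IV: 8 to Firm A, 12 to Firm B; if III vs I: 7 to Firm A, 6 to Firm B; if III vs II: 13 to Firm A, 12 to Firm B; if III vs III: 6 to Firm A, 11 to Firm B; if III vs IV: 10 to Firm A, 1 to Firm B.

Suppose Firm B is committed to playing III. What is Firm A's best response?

II

With Firm B fixed at III, Firm A's payoffs are: I → 2, II → 11, III → 6.
The maximum is 11, achieved by II.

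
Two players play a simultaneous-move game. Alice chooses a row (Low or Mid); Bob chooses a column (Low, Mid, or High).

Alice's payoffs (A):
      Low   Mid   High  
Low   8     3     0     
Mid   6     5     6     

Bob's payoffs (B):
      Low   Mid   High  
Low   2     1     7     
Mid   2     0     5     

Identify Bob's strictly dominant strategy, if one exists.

A strategy is strictly dominant if it gives Bob a strictly higher payoff than every other strategy, against every choice by the opponent.
High strictly dominates: vs Low: 7 > each of {2, 1}; vs Mid: 5 > each of {2, 0}.

High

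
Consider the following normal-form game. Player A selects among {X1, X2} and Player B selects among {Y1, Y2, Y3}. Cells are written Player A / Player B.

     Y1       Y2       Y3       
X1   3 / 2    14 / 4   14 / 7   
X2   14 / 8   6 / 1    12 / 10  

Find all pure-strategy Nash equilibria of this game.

Find each player's best response to every opponent strategy; NE are the intersections.
Player A's best responses — vs Y1: X2 (payoff 14); vs Y2: X1 (payoff 14); vs Y3: X1 (payoff 14).
Player B's best responses — vs X1: Y3 (payoff 7); vs X2: Y3 (payoff 10).
The only mutual best response is (X1, Y3); neither player gains by switching there.

(X1, Y3)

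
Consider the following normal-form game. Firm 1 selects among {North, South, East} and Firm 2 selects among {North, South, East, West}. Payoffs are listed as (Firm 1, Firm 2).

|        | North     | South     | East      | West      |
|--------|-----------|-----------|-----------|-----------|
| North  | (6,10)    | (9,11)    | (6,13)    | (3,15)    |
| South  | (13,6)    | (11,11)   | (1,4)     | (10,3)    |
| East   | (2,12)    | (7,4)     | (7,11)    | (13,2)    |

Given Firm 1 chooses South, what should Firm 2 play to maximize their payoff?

South

With Firm 1 fixed at South, Firm 2's payoffs are: North → 6, South → 11, East → 4, West → 3.
The maximum is 11, achieved by South.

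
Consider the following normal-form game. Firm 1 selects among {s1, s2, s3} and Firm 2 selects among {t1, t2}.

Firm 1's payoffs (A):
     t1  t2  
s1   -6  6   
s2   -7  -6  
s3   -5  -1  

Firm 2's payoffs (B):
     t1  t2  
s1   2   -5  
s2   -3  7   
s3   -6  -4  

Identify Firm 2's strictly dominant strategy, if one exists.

None

A strategy is strictly dominant if it gives Firm 2 a strictly higher payoff than every other strategy, against every choice by the opponent.
t1 is not dominant: against s2, t2 gives 7 > -3.
t2 is not dominant: against s1, t1 gives 2 > -5.
No single strategy is best against every opponent action.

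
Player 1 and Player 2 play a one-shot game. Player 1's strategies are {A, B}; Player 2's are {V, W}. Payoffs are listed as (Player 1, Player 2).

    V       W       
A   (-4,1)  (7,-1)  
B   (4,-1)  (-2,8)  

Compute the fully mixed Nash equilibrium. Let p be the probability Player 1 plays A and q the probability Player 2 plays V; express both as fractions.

p = 9/11, q = 9/17

Each player's mixing probability is pinned down by making the *other* player indifferent.
Player 2 indifferent between V and W: p·1 + (1−p)·(-1) = p·(-1) + (1−p)·8 ⟹ (-1) + 2p = 8 + (-9)p ⟹ p = 9/11.
Player 1 indifferent between A and B: q·(-4) + (1−q)·7 = q·4 + (1−q)·(-2) ⟹ 7 + (-11)q = (-2) + 6q ⟹ q = 9/17.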